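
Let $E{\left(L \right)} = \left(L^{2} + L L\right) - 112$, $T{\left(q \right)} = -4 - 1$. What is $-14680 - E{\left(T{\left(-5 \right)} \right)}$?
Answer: $-14618$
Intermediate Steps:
$T{\left(q \right)} = -5$
$E{\left(L \right)} = -112 + 2 L^{2}$ ($E{\left(L \right)} = \left(L^{2} + L^{2}\right) - 112 = 2 L^{2} - 112 = -112 + 2 L^{2}$)
$-14680 - E{\left(T{\left(-5 \right)} \right)} = -14680 - \left(-112 + 2 \left(-5\right)^{2}\right) = -14680 - \left(-112 + 2 \cdot 25\right) = -14680 - \left(-112 + 50\right) = -14680 - -62 = -14680 + 62 = -14618$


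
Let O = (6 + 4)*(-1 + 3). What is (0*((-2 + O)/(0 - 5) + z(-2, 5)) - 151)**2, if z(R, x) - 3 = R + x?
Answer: 22801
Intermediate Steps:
z(R, x) = 3 + R + x (z(R, x) = 3 + (R + x) = 3 + R + x)
O = 20 (O = 10*2 = 20)
(0*((-2 + O)/(0 - 5) + z(-2, 5)) - 151)**2 = (0*((-2 + 20)/(0 - 5) + (3 - 2 + 5)) - 151)**2 = (0*(18/(-5) + 6) - 151)**2 = (0*(18*(-1/5) + 6) - 151)**2 = (0*(-18/5 + 6) - 151)**2 = (0*(12/5) - 151)**2 = (0 - 151)**2 = (-151)**2 = 22801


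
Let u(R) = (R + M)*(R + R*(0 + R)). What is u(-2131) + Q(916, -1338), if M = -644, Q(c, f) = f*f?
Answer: -12594018006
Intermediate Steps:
Q(c, f) = f²
u(R) = (-644 + R)*(R + R²) (u(R) = (R - 644)*(R + R*(0 + R)) = (-644 + R)*(R + R*R) = (-644 + R)*(R + R²))
u(-2131) + Q(916, -1338) = -2131*(-644 + (-2131)² - 643*(-2131)) + (-1338)² = -2131*(-644 + 4541161 + 1370233) + 1790244 = -2131*5910750 + 1790244 = -12595808250 + 1790244 = -12594018006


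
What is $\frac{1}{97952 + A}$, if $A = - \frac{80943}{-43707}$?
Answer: $\frac{14569}{1427089669} \approx 1.0209 \cdot 10^{-5}$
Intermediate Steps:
$A = \frac{26981}{14569}$ ($A = \left(-80943\right) \left(- \frac{1}{43707}\right) = \frac{26981}{14569} \approx 1.8519$)
$\frac{1}{97952 + A} = \frac{1}{97952 + \frac{26981}{14569}} = \frac{1}{\frac{1427089669}{14569}} = \frac{14569}{1427089669}$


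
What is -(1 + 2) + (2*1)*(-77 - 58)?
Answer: -273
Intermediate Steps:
-(1 + 2) + (2*1)*(-77 - 58) = -1*3 + 2*(-135) = -3 - 270 = -273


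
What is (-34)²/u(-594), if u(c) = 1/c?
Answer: -686664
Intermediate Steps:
(-34)²/u(-594) = (-34)²/(1/(-594)) = 1156/(-1/594) = 1156*(-594) = -686664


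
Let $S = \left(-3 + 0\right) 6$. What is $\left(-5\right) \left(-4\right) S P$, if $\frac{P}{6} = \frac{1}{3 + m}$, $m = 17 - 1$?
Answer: $- \frac{2160}{19} \approx -113.68$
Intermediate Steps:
$m = 16$
$S = -18$ ($S = \left(-3\right) 6 = -18$)
$P = \frac{6}{19}$ ($P = \frac{6}{3 + 16} = \frac{6}{19} \approx 0.31579$)
$\left(-5\right) \left(-4\right) S P = \left(-5\right) \left(-4\right) \left(-18\right) \frac{6}{19} = 20 \left(-18\right) \frac{6}{19} = \left(-360\right) \frac{6}{19} = - \frac{2160}{19}$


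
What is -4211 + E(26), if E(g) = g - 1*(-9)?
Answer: -4176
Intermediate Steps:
E(g) = 9 + g (E(g) = g + 9 = 9 + g)
-4211 + E(26) = -4211 + (9 + 26) = -4211 + 35 = -4176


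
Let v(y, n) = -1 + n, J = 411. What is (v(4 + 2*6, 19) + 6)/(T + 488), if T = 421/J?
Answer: 9864/200989 ≈ 0.049077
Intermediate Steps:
T = 421/411 ≈ 1.0243
(v(4 + 2*6, 19) + 6)/(T + 488) = ((-1 + 19) + 6)/(421/411 + 488) = (18 + 6)/(200989/411) = 24*(411/200989) = 9864/200989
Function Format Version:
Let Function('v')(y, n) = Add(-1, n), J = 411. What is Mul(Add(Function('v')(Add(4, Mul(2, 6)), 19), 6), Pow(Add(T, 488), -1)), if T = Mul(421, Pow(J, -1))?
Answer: Rational(9864, 200989) ≈ 0.049077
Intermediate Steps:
T = Rational(421, 411) (T = Mul(421, Pow(411, -1)) = Mul(421, Rational(1, 411)) = Rational(421, 411) ≈ 1.0243)
Mul(Add(Function('v')(Add(4, Mul(2, 6)), 19), 6), Pow(Add(T, 488), -1)) = Mul(Add(Add(-1, 19), 6), Pow(Add(Rational(421, 411), 488), -1)) = Mul(Add(18, 6), Pow(Rational(200989, 411), -1)) = Mul(24, Rational(411, 200989)) = Rational(9864, 200989)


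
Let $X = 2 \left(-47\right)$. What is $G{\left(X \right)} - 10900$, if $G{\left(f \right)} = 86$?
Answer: $-10814$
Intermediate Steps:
$X = -94$
$G{\left(X \right)} - 10900 = 86 - 10900 = -10814$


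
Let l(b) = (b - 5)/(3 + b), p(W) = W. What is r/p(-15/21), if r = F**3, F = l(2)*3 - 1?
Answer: 19208/625 ≈ 30.733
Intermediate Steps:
l(b) = (-5 + b)/(3 + b)
F = -14/5 (F = ((-5 + 2)/(3 + 2))*3 - 1 = (-3/5)*3 - 1 = ((1/5)*(-3))*3 - 1 = -3/5*3 - 1 = -9/5 - 1 = -14/5 ≈ -2.8000)
r = -2744/125 (r = (-14/5)**3 = -2744/125 ≈ -21.952)
r/p(-15/21) = -2744/(125*((-15/21))) = -2744/(125*((-15*1/21))) = -2744/(125*(-5/7)) = -2744/125*(-7/5) = 19208/625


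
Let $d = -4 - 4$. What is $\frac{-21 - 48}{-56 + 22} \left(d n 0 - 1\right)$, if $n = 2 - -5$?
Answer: $- \frac{69}{34} \approx -2.0294$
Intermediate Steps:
$d = -8$
$n = 7$ ($n = 2 + 5 = 7$)
$\frac{-21 - 48}{-56 + 22} \left(d n 0 - 1\right) = \frac{-21 - 48}{-56 + 22} \left(- 8 \cdot 7 \cdot 0 - 1\right) = - \frac{69}{-34} \left(\left(-8\right) 0 - 1\right) = \left(-69\right) \left(- \frac{1}{34}\right) \left(0 - 1\right) = \frac{69}{34} \left(-1\right) = - \frac{69}{34}$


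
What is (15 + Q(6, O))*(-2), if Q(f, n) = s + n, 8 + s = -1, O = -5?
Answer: -2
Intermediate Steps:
s = -9 (s = -8 - 1 = -9)
Q(f, n) = -9 + n
(15 + Q(6, O))*(-2) = (15 + (-9 - 5))*(-2) = (15 - 14)*(-2) = 1*(-2) = -2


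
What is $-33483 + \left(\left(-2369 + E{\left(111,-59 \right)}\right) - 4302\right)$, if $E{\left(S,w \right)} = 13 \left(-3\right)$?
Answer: $-40193$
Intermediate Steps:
$E{\left(S,w \right)} = -39$
$-33483 + \left(\left(-2369 + E{\left(111,-59 \right)}\right) - 4302\right) = -33483 - 6710 = -40193$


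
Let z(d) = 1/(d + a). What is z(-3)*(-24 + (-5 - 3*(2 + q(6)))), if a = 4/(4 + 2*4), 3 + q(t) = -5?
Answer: 33/8 ≈ 4.1250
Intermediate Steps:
q(t) = -8 (q(t) = -3 - 5 = -8)
a = ⅓ (a = 4/(4 + 8) = 4/12 = (1/12)*4 = ⅓ ≈ 0.33333)
z(d) = 1/(⅓ + d) (z(d) = 1/(d + ⅓) = 1/(⅓ + d))
z(-3)*(-24 + (-5 - 3*(2 + q(6)))) = (3/(1 + 3*(-3)))*(-24 + (-5 - 3*(2 - 8))) = (3/(1 - 9))*(-24 + (-5 - 3*(-6))) = (3/(-8))*(-24 + (-5 + 18)) = (3*(-⅛))*(-24 + 13) = -3/8*(-11) = 33/8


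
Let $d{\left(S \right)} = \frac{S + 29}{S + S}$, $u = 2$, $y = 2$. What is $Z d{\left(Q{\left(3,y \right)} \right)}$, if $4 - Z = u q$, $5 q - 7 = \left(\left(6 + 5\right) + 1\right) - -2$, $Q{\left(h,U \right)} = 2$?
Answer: $- \frac{341}{10} \approx -34.1$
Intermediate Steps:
$q = \frac{21}{5}$ ($q = \frac{7}{5} + \frac{\left(\left(6 + 5\right) + 1\right) - -2}{5} = \frac{7}{5} + \frac{\left(11 + 1\right) + 2}{5} = \frac{7}{5} + \frac{12 + 2}{5} = \frac{7}{5} + \frac{1}{5} \cdot 14 = \frac{7}{5} + \frac{14}{5} = \frac{21}{5} \approx 4.2$)
$d{\left(S \right)} = \frac{29 + S}{2 S}$
$Z = - \frac{22}{5}$ ($Z = 4 - 2 \cdot \frac{21}{5} = 4 - \frac{42}{5} = - \frac{22}{5} \approx -4.4$)
$Z d{\left(Q{\left(3,y \right)} \right)} = - \frac{22 \frac{29 + 2}{2 \cdot 2}}{5} = - \frac{22 \cdot \frac{1}{2} \cdot \frac{1}{2} \cdot 31}{5} = \left(- \frac{22}{5}\right) \frac{31}{4} = - \frac{341}{10}$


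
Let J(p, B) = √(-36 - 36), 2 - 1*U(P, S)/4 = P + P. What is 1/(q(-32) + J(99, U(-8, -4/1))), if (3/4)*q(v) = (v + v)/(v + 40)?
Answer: -12/209 - 27*I*√2/836 ≈ -0.057416 - 0.045674*I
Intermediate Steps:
U(P, S) = 8 - 8*P (U(P, S) = 8 - 4*(P + P) = 8 - 8*P)
q(v) = 8*v/(3*(40 + v)) (q(v) = 4*((v + v)/(v + 40))/3 = 4*((2*v)/(40 + v))/3 = 4*(2*v/(40 + v))/3 = 8*v/(3*(40 + v)))
J(p, B) = 6*I*√2 (J(p, B) = √(-72) = 6*I*√2)
1/(q(-32) + J(99, U(-8, -4/1))) = 1/((8/3)*(-32)/(40 - 32) + 6*I*√2) = 1/((8/3)*(-32)/8 + 6*I*√2) = 1/((8/3)*(-32)*(⅛) + 6*I*√2) = 1/(-32/3 + 6*I*√2)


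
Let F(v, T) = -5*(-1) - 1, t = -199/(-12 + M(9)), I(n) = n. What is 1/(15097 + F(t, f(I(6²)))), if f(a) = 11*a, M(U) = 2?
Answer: 1/15101 ≈ 6.6221e-5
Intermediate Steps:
t = 199/10 (t = -199/(-12 + 2) = -199/(-10) = -199*(-⅒) = 199/10 ≈ 19.900)
F(v, T) = 4 (F(v, T) = 5 - 1 = 4)
1/(15097 + F(t, f(I(6²)))) = 1/(15097 + 4) = 1/15101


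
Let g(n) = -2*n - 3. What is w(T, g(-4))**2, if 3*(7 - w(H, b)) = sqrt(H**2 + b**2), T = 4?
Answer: (21 - sqrt(41))**2/9 ≈ 23.674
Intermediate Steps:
g(n) = -3 - 2*n
w(H, b) = 7 - sqrt(H**2 + b**2)/3
w(T, g(-4))**2 = (7 - sqrt(4**2 + (-3 - 2*(-4))**2)/3)**2 = (7 - sqrt(16 + (-3 + 8)**2)/3)**2 = (7 - sqrt(16 + 5**2)/3)**2 = (7 - sqrt(16 + 25)/3)**2 = (7 - sqrt(41)/3)**2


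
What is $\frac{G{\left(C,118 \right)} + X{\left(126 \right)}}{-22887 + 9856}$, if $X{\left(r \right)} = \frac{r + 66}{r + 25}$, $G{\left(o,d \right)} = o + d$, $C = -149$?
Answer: $\frac{4489}{1967681} \approx 0.0022814$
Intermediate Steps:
$G{\left(o,d \right)} = d + o$
$X{\left(r \right)} = \frac{66 + r}{25 + r}$
$\frac{G{\left(C,118 \right)} + X{\left(126 \right)}}{-22887 + 9856} = \frac{\left(118 - 149\right) + \frac{66 + 126}{25 + 126}}{-22887 + 9856} = \frac{-31 + \frac{1}{151} \cdot 192}{-13031} = \left(-31 + \frac{1}{151} \cdot 192\right) \left(- \frac{1}{13031}\right) = \left(-31 + \frac{192}{151}\right) \left(- \frac{1}{13031}\right) = \left(- \frac{4489}{151}\right) \left(- \frac{1}{13031}\right) = \frac{4489}{1967681}$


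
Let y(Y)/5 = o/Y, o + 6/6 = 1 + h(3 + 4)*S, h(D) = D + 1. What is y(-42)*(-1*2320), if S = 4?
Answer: 185600/21 ≈ 8838.1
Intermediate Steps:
h(D) = 1 + D
o = 32 (o = -1 + (1 + (1 + (3 + 4))*4) = -1 + (1 + (1 + 7)*4) = -1 + (1 + 8*4) = -1 + (1 + 32) = -1 + 33 = 32)
y(Y) = 160/Y (y(Y) = 5*(32/Y) = 160/Y)
y(-42)*(-1*2320) = (160/(-42))*(-1*2320) = (160*(-1/42))*(-2320) = -80/21*(-2320) = 185600/21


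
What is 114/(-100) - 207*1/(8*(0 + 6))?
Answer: -2181/400 ≈ -5.4525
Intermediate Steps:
114/(-100) - 207*1/(8*(0 + 6)) = 114*(-1/100) - 207/(8*6) = -57/50 - 207/48 = -57/50 - 207*1/48 = -57/50 - 69/16 = -2181/400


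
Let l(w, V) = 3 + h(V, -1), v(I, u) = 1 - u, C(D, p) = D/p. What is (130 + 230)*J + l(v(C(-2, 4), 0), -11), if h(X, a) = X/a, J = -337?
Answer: -121306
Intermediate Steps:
l(w, V) = 3 - V (l(w, V) = 3 + V/(-1) = 3 + V*(-1) = 3 - V)
(130 + 230)*J + l(v(C(-2, 4), 0), -11) = (130 + 230)*(-337) + (3 - 1*(-11)) = 360*(-337) + (3 + 11) = -121320 + 14 = -121306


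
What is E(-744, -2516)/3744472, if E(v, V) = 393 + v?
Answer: -351/3744472 ≈ -9.3738e-5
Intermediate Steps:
E(-744, -2516)/3744472 = (393 - 744)/3744472 = -351*1/3744472 = -351/3744472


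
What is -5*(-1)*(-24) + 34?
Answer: -86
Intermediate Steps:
-5*(-1)*(-24) + 34 = 5*(-24) + 34 = -120 + 34 = -86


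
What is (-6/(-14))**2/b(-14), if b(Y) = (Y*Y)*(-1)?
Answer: -9/9604 ≈ -0.00093711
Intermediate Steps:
b(Y) = -Y**2 (b(Y) = Y**2*(-1) = -Y**2)
(-6/(-14))**2/b(-14) = (-6/(-14))**2/((-1*(-14)**2)) = (-6*(-1/14))**2/((-1*196)) = (3/7)**2/(-196) = (9/49)*(-1/196) = -9/9604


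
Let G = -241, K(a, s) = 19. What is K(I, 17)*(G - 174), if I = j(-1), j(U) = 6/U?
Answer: -7885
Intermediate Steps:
I = -6 (I = 6/(-1) = 6*(-1) = -6)
K(I, 17)*(G - 174) = 19*(-241 - 174) = 19*(-415) = -7885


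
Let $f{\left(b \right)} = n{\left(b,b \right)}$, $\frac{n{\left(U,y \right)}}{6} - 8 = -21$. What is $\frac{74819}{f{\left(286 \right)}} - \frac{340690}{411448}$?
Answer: $- \frac{7702675433}{8023236} \approx -960.05$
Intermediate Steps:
$n{\left(U,y \right)} = -78$ ($n{\left(U,y \right)} = 48 + 6 \left(-21\right) = 48 - 126 = -78$)
$f{\left(b \right)} = -78$
$\frac{74819}{f{\left(286 \right)}} - \frac{340690}{411448} = \frac{74819}{-78} - \frac{340690}{411448} = 74819 \left(- \frac{1}{78}\right) - \frac{170345}{205724} = - \frac{74819}{78} - \frac{170345}{205724} = - \frac{7702675433}{8023236}$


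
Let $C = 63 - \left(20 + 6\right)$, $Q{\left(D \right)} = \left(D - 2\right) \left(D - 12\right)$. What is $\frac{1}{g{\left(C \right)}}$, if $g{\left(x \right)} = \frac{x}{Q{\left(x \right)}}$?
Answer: $\frac{875}{37} \approx 23.649$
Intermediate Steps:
$Q{\left(D \right)} = \left(-12 + D\right) \left(-2 + D\right)$ ($Q{\left(D \right)} = \left(-2 + D\right) \left(-12 + D\right) = \left(-12 + D\right) \left(-2 + D\right)$)
$C = 37$ ($C = 63 - 26 = 37$)
$g{\left(x \right)} = \frac{x}{24 + x^{2} - 14 x}$
$\frac{1}{g{\left(C \right)}} = \frac{1}{37 \frac{1}{24 + 37^{2} - 518}} = \frac{1}{37 \frac{1}{24 + 1369 - 518}} = \frac{1}{37 \cdot \frac{1}{875}} = \frac{1}{\frac{37}{875}} = \frac{875}{37}$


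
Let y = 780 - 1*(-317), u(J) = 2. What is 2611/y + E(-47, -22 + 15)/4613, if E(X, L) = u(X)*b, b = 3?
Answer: 12051125/5060461 ≈ 2.3814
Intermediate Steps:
y = 1097 (y = 780 + 317 = 1097)
E(X, L) = 6 (E(X, L) = 2*3 = 6)
2611/y + E(-47, -22 + 15)/4613 = 2611/1097 + 6/4613 = 12051125/5060461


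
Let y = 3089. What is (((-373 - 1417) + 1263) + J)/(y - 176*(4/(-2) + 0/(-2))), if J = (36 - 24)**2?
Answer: -383/3441 ≈ -0.11130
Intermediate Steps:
J = 144 (J = 12**2 = 144)
(((-373 - 1417) + 1263) + J)/(y - 176*(4/(-2) + 0/(-2))) = (((-373 - 1417) + 1263) + 144)/(3089 - 176*(4/(-2) + 0/(-2))) = ((-1790 + 1263) + 144)/(3089 - 176*(4*(-1/2) + 0*(-1/2))) = (-527 + 144)/(3089 - 176*(-2 + 0)) = -383/(3089 - 176*(-2)) = -383/(3089 + 352) = -383/3441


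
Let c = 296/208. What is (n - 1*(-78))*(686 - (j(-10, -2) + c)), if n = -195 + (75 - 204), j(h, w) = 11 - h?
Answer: -2122119/13 ≈ -1.6324e+5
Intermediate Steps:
c = 37/26 (c = 296*(1/208) = 37/26 ≈ 1.4231)
n = -324 (n = -195 - 129 = -324)
(n - 1*(-78))*(686 - (j(-10, -2) + c)) = (-324 - 1*(-78))*(686 - ((11 - 1*(-10)) + 37/26)) = (-324 + 78)*(686 - ((11 + 10) + 37/26)) = -246*(686 - (21 + 37/26)) = -246*(686 - 1*583/26) = -246*(686 - 583/26) = -246*17253/26 = -2122119/13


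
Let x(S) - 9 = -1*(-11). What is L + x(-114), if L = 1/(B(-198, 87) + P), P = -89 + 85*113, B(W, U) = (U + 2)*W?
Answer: 162119/8106 ≈ 20.000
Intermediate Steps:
B(W, U) = W*(2 + U) (B(W, U) = (2 + U)*W = W*(2 + U))
P = 9516 (P = -89 + 9605 = 9516)
x(S) = 20 (x(S) = 9 - 1*(-11) = 9 + 11 = 20)
L = -1/8106 (L = 1/(-198*(2 + 87) + 9516) = 1/(-198*89 + 9516) = 1/(-17622 + 9516) = 1/(-8106) = -1/8106 ≈ -0.00012337)
L + x(-114) = -1/8106 + 20 = 162119/8106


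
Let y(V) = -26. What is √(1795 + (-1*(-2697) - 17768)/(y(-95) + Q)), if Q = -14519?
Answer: 3*√42218229730/14545 ≈ 42.380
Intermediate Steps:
√(1795 + (-1*(-2697) - 17768)/(y(-95) + Q)) = √(1795 + (-1*(-2697) - 17768)/(-26 - 14519)) = √(1795 + (2697 - 17768)/(-14545)) = √(1795 - 15071*(-1/14545)) = √(1795 + 15071/14545) = √(26123346/14545) = 3*√42218229730/14545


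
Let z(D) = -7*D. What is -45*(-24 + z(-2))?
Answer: 450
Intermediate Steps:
-45*(-24 + z(-2)) = -45*(-24 - 7*(-2)) = -45*(-24 + 14) = -45*(-10) = 450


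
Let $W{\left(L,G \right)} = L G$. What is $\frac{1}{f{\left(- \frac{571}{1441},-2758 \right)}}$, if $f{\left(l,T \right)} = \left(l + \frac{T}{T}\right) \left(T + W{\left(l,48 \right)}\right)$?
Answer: $- \frac{2076481}{3481466820} \approx -0.00059644$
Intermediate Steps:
$W{\left(L,G \right)} = G L$
$f{\left(l,T \right)} = \left(1 + l\right) \left(T + 48 l\right)$ ($f{\left(l,T \right)} = \left(l + \frac{T}{T}\right) \left(T + 48 l\right) = \left(l + 1\right) \left(T + 48 l\right) = \left(1 + l\right) \left(T + 48 l\right)$)
$\frac{1}{f{\left(- \frac{571}{1441},-2758 \right)}} = \frac{1}{-2758 + 48 \left(- \frac{571}{1441}\right) + 48 \left(- \frac{571}{1441}\right)^{2} - 2758 \left(- \frac{571}{1441}\right)} = \frac{1}{-2758 + 48 \left(\left(-571\right) \frac{1}{1441}\right) + 48 \left(\left(-571\right) \frac{1}{1441}\right)^{2} - 2758 \left(\left(-571\right) \frac{1}{1441}\right)} = \frac{1}{-2758 + 48 \left(- \frac{571}{1441}\right) + 48 \left(- \frac{571}{1441}\right)^{2} - - \frac{1574818}{1441}} = \frac{1}{-2758 - \frac{27408}{1441} + 48 \cdot \frac{326041}{2076481} + \frac{1574818}{1441}} = \frac{1}{-2758 - \frac{27408}{1441} + \frac{15649968}{2076481} + \frac{1574818}{1441}} = \frac{1}{- \frac{3481466820}{2076481}} = - \frac{2076481}{3481466820}$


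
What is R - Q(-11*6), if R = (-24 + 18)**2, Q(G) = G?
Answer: 102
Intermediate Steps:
R = 36 (R = (-6)**2 = 36)
R - Q(-11*6) = 36 - (-11)*6 = 36 - 1*(-66) = 36 + 66 = 102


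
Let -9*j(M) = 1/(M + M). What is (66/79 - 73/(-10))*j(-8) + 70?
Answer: 7969627/113760 ≈ 70.057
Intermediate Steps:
j(M) = -1/(18*M) (j(M) = -1/(9*(M + M)) = -1/(2*M)/9 = -1/(18*M))
(66/79 - 73/(-10))*j(-8) + 70 = (66/79 - 73/(-10))*(-1/18/(-8)) + 70 = (66*(1/79) - 73*(-⅒))*(-1/18*(-⅛)) + 70 = (66/79 + 73/10)*(1/144) + 70 = (6427/790)*(1/144) + 70 = 6427/113760 + 70 = 7969627/113760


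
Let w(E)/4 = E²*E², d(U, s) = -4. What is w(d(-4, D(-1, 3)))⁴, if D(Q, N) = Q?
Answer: 1099511627776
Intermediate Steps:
w(E) = 4*E⁴ (w(E) = 4*(E²*E²) = 4*E⁴)
w(d(-4, D(-1, 3)))⁴ = (4*(-4)⁴)⁴ = (4*256)⁴ = 1024⁴ = 1099511627776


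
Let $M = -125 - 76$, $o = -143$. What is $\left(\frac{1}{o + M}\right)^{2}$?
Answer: $\frac{1}{118336} \approx 8.4505 \cdot 10^{-6}$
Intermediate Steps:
$M = -201$ ($M = -125 - 76 = -201$)
$\left(\frac{1}{o + M}\right)^{2} = \left(\frac{1}{-143 - 201}\right)^{2} = \left(\frac{1}{-344}\right)^{2} = \left(- \frac{1}{344}\right)^{2} = \frac{1}{118336}$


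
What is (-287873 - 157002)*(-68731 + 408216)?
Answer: -151028389375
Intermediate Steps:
(-287873 - 157002)*(-68731 + 408216) = -444875*339485 = -151028389375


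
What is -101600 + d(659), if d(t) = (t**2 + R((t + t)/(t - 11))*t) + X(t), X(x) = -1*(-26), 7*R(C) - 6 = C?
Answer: 756294853/2268 ≈ 3.3346e+5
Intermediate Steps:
R(C) = 6/7 + C/7
X(x) = 26
d(t) = 26 + t**2 + t*(6/7 + 2*t/(7*(-11 + t))) (d(t) = (t**2 + (6/7 + ((t + t)/(t - 11))/7)*t) + 26 = (t**2 + (6/7 + ((2*t)/(-11 + t))/7)*t) + 26 = (t**2 + (6/7 + (2*t/(-11 + t))/7)*t) + 26 = (t**2 + (6/7 + 2*t/(7*(-11 + t)))*t) + 26 = (t**2 + t*(6/7 + 2*t/(7*(-11 + t)))) + 26 = 26 + t**2 + t*(6/7 + 2*t/(7*(-11 + t))))
-101600 + d(659) = -101600 + (-2002 - 69*659**2 + 7*659**3 + 116*659)/(7*(-11 + 659)) = -101600 + (1/7)*(-2002 - 69*434281 + 7*286191179 + 76444)/648 = -101600 + (1/7)*(1/648)*(-2002 - 29965389 + 2003338253 + 76444) = -101600 + (1/7)*(1/648)*1973447306 = -101600 + 986723653/2268 = 756294853/2268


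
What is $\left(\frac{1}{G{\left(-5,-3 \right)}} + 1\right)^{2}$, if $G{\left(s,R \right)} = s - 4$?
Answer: $\frac{64}{81} \approx 0.79012$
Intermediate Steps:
$G{\left(s,R \right)} = -4 + s$
$\left(\frac{1}{G{\left(-5,-3 \right)}} + 1\right)^{2} = \left(\frac{1}{-4 - 5} + 1\right)^{2} = \left(\frac{1}{-9} + 1\right)^{2} = \left(- \frac{1}{9} + 1\right)^{2} = \left(\frac{8}{9}\right)^{2} = \frac{64}{81}$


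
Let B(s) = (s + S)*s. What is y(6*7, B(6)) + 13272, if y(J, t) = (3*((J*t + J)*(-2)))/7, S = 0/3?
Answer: 11940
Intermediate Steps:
S = 0 (S = 0*(⅓) = 0)
B(s) = s² (B(s) = (s + 0)*s = s*s = s²)
y(J, t) = -6*J/7 - 6*J*t/7 (y(J, t) = (3*((J + J*t)*(-2)))*(⅐) = (3*(-2*J - 2*J*t))*(⅐) = (-6*J - 6*J*t)*(⅐) = -6*J/7 - 6*J*t/7)
y(6*7, B(6)) + 13272 = -6*6*7*(1 + 6²)/7 + 13272 = -6/7*42*(1 + 36) + 13272 = -6/7*42*37 + 13272 = -1332 + 13272 = 11940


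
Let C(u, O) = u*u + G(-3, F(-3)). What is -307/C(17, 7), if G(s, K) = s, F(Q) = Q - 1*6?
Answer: -307/286 ≈ -1.0734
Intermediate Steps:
F(Q) = -6 + Q (F(Q) = Q - 6 = -6 + Q)
C(u, O) = -3 + u² (C(u, O) = u*u - 3 = u² - 3 = -3 + u²)
-307/C(17, 7) = -307/(-3 + 17²) = -307/(-3 + 289) = -307/286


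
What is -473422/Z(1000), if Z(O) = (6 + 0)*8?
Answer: -236711/24 ≈ -9863.0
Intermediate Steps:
Z(O) = 48 (Z(O) = 6*8 = 48)
-473422/Z(1000) = -473422/48 = -473422*1/48 = -236711/24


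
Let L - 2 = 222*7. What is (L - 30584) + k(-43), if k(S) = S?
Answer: -29071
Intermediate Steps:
L = 1556 (L = 2 + 222*7 = 2 + 1554 = 1556)
(L - 30584) + k(-43) = (1556 - 30584) - 43 = -29028 - 43 = -29071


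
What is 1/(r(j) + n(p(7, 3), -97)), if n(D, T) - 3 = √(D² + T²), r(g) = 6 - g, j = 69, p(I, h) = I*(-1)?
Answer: 30/2929 + √9458/5858 ≈ 0.026844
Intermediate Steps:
p(I, h) = -I
n(D, T) = 3 + √(D² + T²)
1/(r(j) + n(p(7, 3), -97)) = 1/((6 - 1*69) + (3 + √((-1*7)² + (-97)²))) = 1/((6 - 69) + (3 + √((-7)² + 9409))) = 1/(-63 + (3 + √(49 + 9409))) = 1/(-63 + (3 + √9458)) = 1/(-60 + √9458)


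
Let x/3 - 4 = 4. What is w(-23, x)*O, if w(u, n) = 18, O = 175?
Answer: 3150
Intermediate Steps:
x = 24 (x = 12 + 3*4 = 12 + 12 = 24)
w(-23, x)*O = 18*175 = 3150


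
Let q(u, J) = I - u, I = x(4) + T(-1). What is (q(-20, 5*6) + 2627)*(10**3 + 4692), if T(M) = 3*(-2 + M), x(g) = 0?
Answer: 15015496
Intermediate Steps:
T(M) = -6 + 3*M
I = -9 (I = 0 + (-6 + 3*(-1)) = 0 + (-6 - 3) = 0 - 9 = -9)
q(u, J) = -9 - u
(q(-20, 5*6) + 2627)*(10**3 + 4692) = ((-9 - 1*(-20)) + 2627)*(10**3 + 4692) = ((-9 + 20) + 2627)*(1000 + 4692) = (11 + 2627)*5692 = 2638*5692 = 15015496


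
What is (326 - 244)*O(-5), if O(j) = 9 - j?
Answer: 1148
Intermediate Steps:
(326 - 244)*O(-5) = (326 - 244)*(9 - 1*(-5)) = 82*(9 + 5) = 82*14 = 1148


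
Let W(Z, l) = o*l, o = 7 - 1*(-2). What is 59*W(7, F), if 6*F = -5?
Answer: -885/2 ≈ -442.50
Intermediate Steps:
F = -⅚ (F = (⅙)*(-5) = -⅚ ≈ -0.83333)
o = 9 (o = 7 + 2 = 9)
W(Z, l) = 9*l
59*W(7, F) = 59*(9*(-⅚)) = 59*(-15/2) = -885/2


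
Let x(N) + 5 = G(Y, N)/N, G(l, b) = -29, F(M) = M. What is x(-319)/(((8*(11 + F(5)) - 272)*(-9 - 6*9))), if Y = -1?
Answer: -1/1848 ≈ -0.00054113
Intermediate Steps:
x(N) = -5 - 29/N
x(-319)/(((8*(11 + F(5)) - 272)*(-9 - 6*9))) = (-5 - 29/(-319))/(((8*(11 + 5) - 272)*(-9 - 6*9))) = (-5 - 29*(-1/319))/(((8*16 - 272)*(-9 - 54))) = (-5 + 1/11)/(((128 - 272)*(-63))) = -54/(11*((-144*(-63)))) = -54/11/9072 = -54/11*1/9072 = -1/1848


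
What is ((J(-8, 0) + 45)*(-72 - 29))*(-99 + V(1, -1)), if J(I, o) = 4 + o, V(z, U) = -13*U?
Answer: 425614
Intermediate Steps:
((J(-8, 0) + 45)*(-72 - 29))*(-99 + V(1, -1)) = (((4 + 0) + 45)*(-72 - 29))*(-99 - 13*(-1)) = ((4 + 45)*(-101))*(-99 + 13) = (49*(-101))*(-86) = -4949*(-86) = 425614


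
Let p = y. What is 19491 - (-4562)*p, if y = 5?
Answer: 42301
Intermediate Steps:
p = 5
19491 - (-4562)*p = 19491 - (-4562)*5 = 19491 - 1*(-22810) = 19491 + 22810 = 42301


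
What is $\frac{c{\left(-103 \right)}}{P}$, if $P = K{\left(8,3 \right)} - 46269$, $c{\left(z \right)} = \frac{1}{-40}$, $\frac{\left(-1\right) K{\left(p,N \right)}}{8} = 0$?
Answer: $\frac{1}{1850760} \approx 5.4032 \cdot 10^{-7}$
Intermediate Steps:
$K{\left(p,N \right)} = 0$ ($K{\left(p,N \right)} = \left(-8\right) 0 = 0$)
$c{\left(z \right)} = - \frac{1}{40}$
$P = -46269$ ($P = 0 - 46269 = -46269$)
$\frac{c{\left(-103 \right)}}{P} = - \frac{1}{40 \left(-46269\right)} = \left(- \frac{1}{40}\right) \left(- \frac{1}{46269}\right) = \frac{1}{1850760}$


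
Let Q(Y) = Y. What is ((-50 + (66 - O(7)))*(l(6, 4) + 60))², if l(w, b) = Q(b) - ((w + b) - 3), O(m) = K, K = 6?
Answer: 324900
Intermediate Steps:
O(m) = 6
l(w, b) = 3 - w (l(w, b) = b - ((w + b) - 3) = b - ((b + w) - 3) = b - (-3 + b + w) = b + (3 - b - w) = 3 - w)
((-50 + (66 - O(7)))*(l(6, 4) + 60))² = ((-50 + (66 - 1*6))*((3 - 1*6) + 60))² = ((-50 + (66 - 6))*((3 - 6) + 60))² = ((-50 + 60)*(-3 + 60))² = (10*57)² = 570² = 324900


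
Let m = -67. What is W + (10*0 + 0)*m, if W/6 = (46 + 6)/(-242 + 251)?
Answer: 104/3 ≈ 34.667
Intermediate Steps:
W = 104/3 (W = 6*((46 + 6)/(-242 + 251)) = 6*(52/9) = 104/3 ≈ 34.667)
W + (10*0 + 0)*m = 104/3 + (10*0 + 0)*(-67) = 104/3 + (0 + 0)*(-67) = 104/3 + 0*(-67) = 104/3 + 0 = 104/3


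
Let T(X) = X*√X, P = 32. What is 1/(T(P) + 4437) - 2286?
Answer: -44929499049/19654201 - 128*√2/19654201 ≈ -2286.0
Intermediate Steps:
T(X) = X^(3/2)
1/(T(P) + 4437) - 2286 = 1/(32^(3/2) + 4437) - 2286 = 1/(128*√2 + 4437) - 2286 = 1/(4437 + 128*√2) - 2286 = -2286 + 1/(4437 + 128*√2)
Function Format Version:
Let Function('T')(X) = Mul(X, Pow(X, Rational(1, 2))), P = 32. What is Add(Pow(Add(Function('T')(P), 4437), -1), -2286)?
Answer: Add(Rational(-44929499049, 19654201), Mul(Rational(-128, 19654201), Pow(2, Rational(1, 2)))) ≈ -2286.0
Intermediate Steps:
Function('T')(X) = Pow(X, Rational(3, 2))
Add(Pow(Add(Function('T')(P), 4437), -1), -2286) = Add(Pow(Add(Pow(32, Rational(3, 2)), 4437), -1), -2286) = Add(Pow(Add(Mul(128, Pow(2, Rational(1, 2))), 4437), -1), -2286) = Add(Pow(Add(4437, Mul(128, Pow(2, Rational(1, 2)))), -1), -2286) = Add(-2286, Pow(Add(4437, Mul(128, Pow(2, Rational(1, 2)))), -1))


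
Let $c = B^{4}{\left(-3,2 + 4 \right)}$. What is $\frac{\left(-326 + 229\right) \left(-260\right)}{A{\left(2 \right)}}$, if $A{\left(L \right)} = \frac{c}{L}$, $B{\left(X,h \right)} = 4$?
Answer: $\frac{6305}{32} \approx 197.03$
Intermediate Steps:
$c = 256$ ($c = 4^{4} = 256$)
$A{\left(L \right)} = \frac{256}{L}$
$\frac{\left(-326 + 229\right) \left(-260\right)}{A{\left(2 \right)}} = \frac{\left(-326 + 229\right) \left(-260\right)}{256 \cdot \frac{1}{2}} = \frac{\left(-97\right) \left(-260\right)}{256 \cdot \frac{1}{2}} = \frac{25220}{128} = 25220 \cdot \frac{1}{128} = \frac{6305}{32}$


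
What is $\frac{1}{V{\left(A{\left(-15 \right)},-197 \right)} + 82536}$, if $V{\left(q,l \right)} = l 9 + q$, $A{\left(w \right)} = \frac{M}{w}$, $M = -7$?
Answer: $\frac{15}{1211452} \approx 1.2382 \cdot 10^{-5}$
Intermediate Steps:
$A{\left(w \right)} = - \frac{7}{w}$
$V{\left(q,l \right)} = q + 9 l$ ($V{\left(q,l \right)} = 9 l + q = q + 9 l$)
$\frac{1}{V{\left(A{\left(-15 \right)},-197 \right)} + 82536} = \frac{1}{\left(- \frac{7}{-15} + 9 \left(-197\right)\right) + 82536} = \frac{1}{\left(\left(-7\right) \left(- \frac{1}{15}\right) - 1773\right) + 82536} = \frac{1}{\left(\frac{7}{15} - 1773\right) + 82536} = \frac{1}{- \frac{26588}{15} + 82536} = \frac{1}{\frac{1211452}{15}} = \frac{15}{1211452}$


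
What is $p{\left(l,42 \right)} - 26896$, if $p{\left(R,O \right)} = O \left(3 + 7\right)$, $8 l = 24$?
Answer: $-26476$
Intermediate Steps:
$l = 3$ ($l = \frac{1}{8} \cdot 24 = 3$)
$p{\left(R,O \right)} = 10 O$ ($p{\left(R,O \right)} = O 10 = 10 O$)
$p{\left(l,42 \right)} - 26896 = 10 \cdot 42 - 26896 = 420 - 26896 = -26476$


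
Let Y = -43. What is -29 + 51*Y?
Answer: -2222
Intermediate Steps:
-29 + 51*Y = -29 + 51*(-43) = -29 - 2193 = -2222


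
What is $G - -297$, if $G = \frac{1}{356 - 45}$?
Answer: $\frac{92368}{311} \approx 297.0$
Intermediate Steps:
$G = \frac{1}{311} \approx 0.0032154$
$G - -297 = \frac{1}{311} - -297 = \frac{1}{311} + 297 = \frac{92368}{311}$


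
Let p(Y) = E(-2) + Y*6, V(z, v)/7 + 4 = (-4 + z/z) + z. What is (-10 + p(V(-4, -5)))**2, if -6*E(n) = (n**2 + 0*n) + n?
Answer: 2007889/9 ≈ 2.2310e+5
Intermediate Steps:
E(n) = -n/6 - n**2/6 (E(n) = -((n**2 + 0*n) + n)/6 = -((n**2 + 0) + n)/6 = -(n**2 + n)/6 = -(n + n**2)/6 = -n/6 - n**2/6)
V(z, v) = -49 + 7*z (V(z, v) = -28 + 7*((-4 + z/z) + z) = -28 + 7*((-4 + 1) + z) = -28 + 7*(-3 + z) = -28 + (-21 + 7*z) = -49 + 7*z)
p(Y) = -1/3 + 6*Y (p(Y) = -1/6*(-2)*(1 - 2) + Y*6 = -1/6*(-2)*(-1) + 6*Y = -1/3 + 6*Y)
(-10 + p(V(-4, -5)))**2 = (-10 + (-1/3 + 6*(-49 + 7*(-4))))**2 = (-10 + (-1/3 + 6*(-49 - 28)))**2 = (-10 + (-1/3 + 6*(-77)))**2 = (-10 + (-1/3 - 462))**2 = (-10 - 1387/3)**2 = (-1417/3)**2 = 2007889/9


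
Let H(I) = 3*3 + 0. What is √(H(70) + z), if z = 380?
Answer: √389 ≈ 19.723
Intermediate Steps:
H(I) = 9 (H(I) = 9 + 0 = 9)
√(H(70) + z) = √(9 + 380) = √389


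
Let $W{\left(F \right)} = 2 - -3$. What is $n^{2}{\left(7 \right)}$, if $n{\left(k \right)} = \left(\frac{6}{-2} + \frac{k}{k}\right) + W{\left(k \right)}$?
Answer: $9$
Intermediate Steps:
$W{\left(F \right)} = 5$ ($W{\left(F \right)} = 2 + 3 = 5$)
$n{\left(k \right)} = 3$ ($n{\left(k \right)} = \left(\frac{6}{-2} + \frac{k}{k}\right) + 5 = \left(6 \left(- \frac{1}{2}\right) + 1\right) + 5 = \left(-3 + 1\right) + 5 = -2 + 5 = 3$)
$n^{2}{\left(7 \right)} = 3^{2} = 9$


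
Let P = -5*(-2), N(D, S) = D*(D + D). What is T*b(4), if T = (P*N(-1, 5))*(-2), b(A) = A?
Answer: -160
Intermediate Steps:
N(D, S) = 2*D² (N(D, S) = D*(2*D) = 2*D²)
P = 10
T = -40 (T = (10*(2*(-1)²))*(-2) = (10*(2*1))*(-2) = (10*2)*(-2) = 20*(-2) = -40)
T*b(4) = -40*4 = -160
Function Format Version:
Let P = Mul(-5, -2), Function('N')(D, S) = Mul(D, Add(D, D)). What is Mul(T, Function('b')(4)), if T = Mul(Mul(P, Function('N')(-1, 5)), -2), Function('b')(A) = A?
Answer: -160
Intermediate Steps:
Function('N')(D, S) = Mul(2, Pow(D, 2)) (Function('N')(D, S) = Mul(D, Mul(2, D)) = Mul(2, Pow(D, 2)))
P = 10
T = -40 (T = Mul(Mul(10, Mul(2, Pow(-1, 2))), -2) = Mul(Mul(10, Mul(2, 1)), -2) = Mul(Mul(10, 2), -2) = Mul(20, -2) = -40)
Mul(T, Function('b')(4)) = Mul(-40, 4) = -160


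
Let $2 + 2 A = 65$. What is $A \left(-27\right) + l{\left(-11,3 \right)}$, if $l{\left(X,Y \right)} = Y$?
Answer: $- \frac{1695}{2} \approx -847.5$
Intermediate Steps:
$A = \frac{63}{2}$ ($A = -1 + \frac{1}{2} \cdot 65 = -1 + \frac{65}{2} = \frac{63}{2} \approx 31.5$)
$A \left(-27\right) + l{\left(-11,3 \right)} = \frac{63}{2} \left(-27\right) + 3 = - \frac{1701}{2} + 3 = - \frac{1695}{2}$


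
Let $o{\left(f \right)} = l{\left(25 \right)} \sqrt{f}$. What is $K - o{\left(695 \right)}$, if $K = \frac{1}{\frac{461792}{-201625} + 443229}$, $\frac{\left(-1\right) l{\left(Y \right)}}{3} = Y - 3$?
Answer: $\frac{201625}{89365585333} + 66 \sqrt{695} \approx 1739.9$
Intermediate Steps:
$l{\left(Y \right)} = 9 - 3 Y$ ($l{\left(Y \right)} = - 3 \left(Y - 3\right) = - 3 \left(-3 + Y\right) = 9 - 3 Y$)
$o{\left(f \right)} = - 66 \sqrt{f}$ ($o{\left(f \right)} = \left(9 - 75\right) \sqrt{f} = - 66 \sqrt{f}$)
$K = \frac{201625}{89365585333}$ ($K = \frac{1}{461792 \left(- \frac{1}{201625}\right) + 443229} = \frac{1}{- \frac{461792}{201625} + 443229} = \frac{1}{\frac{89365585333}{201625}} = \frac{201625}{89365585333} \approx 2.2562 \cdot 10^{-6}$)
$K - o{\left(695 \right)} = \frac{201625}{89365585333} - - 66 \sqrt{695} = \frac{201625}{89365585333} + 66 \sqrt{695}$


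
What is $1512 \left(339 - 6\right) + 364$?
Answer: $503860$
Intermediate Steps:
$1512 \left(339 - 6\right) + 364 = 1512 \cdot 333 + 364 = 503496 + 364 = 503860$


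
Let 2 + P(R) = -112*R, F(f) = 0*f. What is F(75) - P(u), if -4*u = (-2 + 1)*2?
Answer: 58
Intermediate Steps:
F(f) = 0
u = ½ (u = -(-2 + 1)*2/4 = -(-1)*2/4 = -¼*(-2) = ½ ≈ 0.50000)
P(R) = -2 - 112*R
F(75) - P(u) = 0 - (-2 - 112*½) = 0 - (-2 - 56) = 0 - 1*(-58) = 0 + 58 = 58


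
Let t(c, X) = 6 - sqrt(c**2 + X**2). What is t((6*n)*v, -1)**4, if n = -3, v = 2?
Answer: (6 - sqrt(1297))**4 ≈ 8.1150e+5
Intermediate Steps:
t(c, X) = 6 - sqrt(X**2 + c**2)
t((6*n)*v, -1)**4 = (6 - sqrt((-1)**2 + ((6*(-3))*2)**2))**4 = (6 - sqrt(1 + (-18*2)**2))**4 = (6 - sqrt(1 + (-36)**2))**4 = (6 - sqrt(1 + 1296))**4 = (6 - sqrt(1297))**4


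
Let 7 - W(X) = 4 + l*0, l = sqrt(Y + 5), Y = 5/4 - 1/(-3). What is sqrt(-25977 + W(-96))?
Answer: 3*I*sqrt(2886) ≈ 161.16*I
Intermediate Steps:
Y = 19/12 (Y = 5*(1/4) - 1*(-1/3) = 5/4 + 1/3 = 19/12 ≈ 1.5833)
l = sqrt(237)/6 (l = sqrt(19/12 + 5) = sqrt(79/12) = sqrt(237)/6 ≈ 2.5658)
W(X) = 3 (W(X) = 7 - (4 + (sqrt(237)/6)*0) = 7 - (4 + 0) = 7 - 1*4 = 7 - 4 = 3)
sqrt(-25977 + W(-96)) = sqrt(-25977 + 3) = sqrt(-25974) = 3*I*sqrt(2886)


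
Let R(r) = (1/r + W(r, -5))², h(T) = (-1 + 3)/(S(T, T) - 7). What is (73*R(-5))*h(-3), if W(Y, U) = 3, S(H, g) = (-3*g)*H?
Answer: -14308/425 ≈ -33.666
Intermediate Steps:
S(H, g) = -3*H*g
h(T) = 2/(-7 - 3*T²) (h(T) = (-1 + 3)/(-3*T*T - 7) = 2/(-3*T² - 7) = 2/(-7 - 3*T²))
R(r) = (3 + 1/r)² (R(r) = (1/r + 3)² = (3 + 1/r)²)
(73*R(-5))*h(-3) = (73*((1 + 3*(-5))²/(-5)²))*(-2/(7 + 3*(-3)²)) = (73*((1 - 15)²/25))*(-2/(7 + 3*9)) = (73*((1/25)*(-14)²))*(-2/(7 + 27)) = (73*((1/25)*196))*(-2/34) = (73*(196/25))*(-2*1/34) = (14308/25)*(-1/17) = -14308/425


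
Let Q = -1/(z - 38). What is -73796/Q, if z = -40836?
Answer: -3016337704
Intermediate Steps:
Q = 1/40874 (Q = -1/(-40836 - 38) = -1/(-40874) = -1*(-1/40874) = 1/40874 ≈ 2.4465e-5)
-73796/Q = -73796/1/40874 = -73796*40874 = -3016337704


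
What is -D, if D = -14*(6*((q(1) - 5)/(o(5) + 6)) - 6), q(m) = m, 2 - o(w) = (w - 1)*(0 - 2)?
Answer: -105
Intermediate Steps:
o(w) = 2*w (o(w) = 2 - (w - 1)*(0 - 2) = 2 - (-1 + w)*(-2) = 2 - (2 - 2*w) = 2 + (-2 + 2*w) = 2*w)
D = 105 (D = -14*(6*((1 - 5)/(2*5 + 6)) - 6) = -14*(6*(-4/(10 + 6)) - 6) = -14*(6*(-4/16) - 6) = -14*(6*(-4*1/16) - 6) = -14*(6*(-1/4) - 6) = -14*(-3/2 - 6) = -14*(-15/2) = 105)
-D = -1*105 = -105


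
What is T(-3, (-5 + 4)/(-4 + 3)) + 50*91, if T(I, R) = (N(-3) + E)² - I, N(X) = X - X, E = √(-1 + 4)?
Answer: 4556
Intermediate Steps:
E = √3 ≈ 1.7320
N(X) = 0
T(I, R) = 3 - I (T(I, R) = (0 + √3)² - I = (√3)² - I = 3 - I)
T(-3, (-5 + 4)/(-4 + 3)) + 50*91 = (3 - 1*(-3)) + 50*91 = (3 + 3) + 4550 = 6 + 4550 = 4556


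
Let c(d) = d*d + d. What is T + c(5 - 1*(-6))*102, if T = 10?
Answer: 13474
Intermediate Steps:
c(d) = d + d² (c(d) = d² + d = d + d²)
T + c(5 - 1*(-6))*102 = 10 + ((5 - 1*(-6))*(1 + (5 - 1*(-6))))*102 = 10 + ((5 + 6)*(1 + (5 + 6)))*102 = 10 + (11*(1 + 11))*102 = 10 + (11*12)*102 = 10 + 132*102 = 10 + 13464 = 13474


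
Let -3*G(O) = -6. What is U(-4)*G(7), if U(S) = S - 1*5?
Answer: -18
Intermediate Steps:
U(S) = -5 + S (U(S) = S - 5 = -5 + S)
G(O) = 2 (G(O) = -⅓*(-6) = 2)
U(-4)*G(7) = (-5 - 4)*2 = -9*2 = -18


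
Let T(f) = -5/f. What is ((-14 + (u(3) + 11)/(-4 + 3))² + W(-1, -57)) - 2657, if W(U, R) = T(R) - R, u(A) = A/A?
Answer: -109663/57 ≈ -1923.9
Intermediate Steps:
u(A) = 1
W(U, R) = -R - 5/R (W(U, R) = -5/R - R = -R - 5/R)
((-14 + (u(3) + 11)/(-4 + 3))² + W(-1, -57)) - 2657 = ((-14 + (1 + 11)/(-4 + 3))² + (-1*(-57) - 5/(-57))) - 2657 = ((-14 + 12/(-1))² + (57 - 5*(-1/57))) - 2657 = ((-14 + 12*(-1))² + (57 + 5/57)) - 2657 = ((-14 - 12)² + 3254/57) - 2657 = ((-26)² + 3254/57) - 2657 = (676 + 3254/57) - 2657 = 41786/57 - 2657 = -109663/57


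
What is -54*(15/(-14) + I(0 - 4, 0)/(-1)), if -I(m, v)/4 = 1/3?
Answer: -99/7 ≈ -14.143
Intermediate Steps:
I(m, v) = -4/3
-54*(15/(-14) + I(0 - 4, 0)/(-1)) = -54*(15/(-14) - 4/3/(-1)) = -54*(15*(-1/14) - 4/3*(-1)) = -54*(-15/14 + 4/3) = -54*11/42 = -99/7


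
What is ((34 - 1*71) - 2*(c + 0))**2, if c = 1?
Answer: 1521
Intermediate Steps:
((34 - 1*71) - 2*(c + 0))**2 = ((34 - 1*71) - 2*(1 + 0))**2 = ((34 - 71) - 2*1)**2 = (-37 - 2)**2 = (-39)**2 = 1521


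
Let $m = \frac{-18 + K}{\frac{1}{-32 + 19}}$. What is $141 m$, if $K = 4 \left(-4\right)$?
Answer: $62322$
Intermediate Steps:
$K = -16$
$m = 442$ ($m = \frac{-18 - 16}{\frac{1}{-32 + 19}} = - \frac{34}{\frac{1}{-13}} = - \frac{34}{- \frac{1}{13}} = \left(-34\right) \left(-13\right) = 442$)
$141 m = 141 \cdot 442 = 62322$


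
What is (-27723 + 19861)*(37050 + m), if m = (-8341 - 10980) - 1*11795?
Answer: -46653108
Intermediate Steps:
m = -31116 (m = -19321 - 11795 = -31116)
(-27723 + 19861)*(37050 + m) = (-27723 + 19861)*(37050 - 31116) = -7862*5934 = -46653108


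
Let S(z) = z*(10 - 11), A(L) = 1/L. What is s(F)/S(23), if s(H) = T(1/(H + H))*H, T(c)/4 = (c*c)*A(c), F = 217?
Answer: -2/23 ≈ -0.086957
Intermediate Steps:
A(L) = 1/L
S(z) = -z (S(z) = z*(-1) = -z)
T(c) = 4*c (T(c) = 4*((c*c)/c) = 4*(c²/c) = 4*c)
s(H) = 2 (s(H) = (4/(H + H))*H = (4/((2*H)))*H = (4*(1/(2*H)))*H = (2/H)*H = 2)
s(F)/S(23) = 2/((-1*23)) = 2/(-23) = 2*(-1/23) = -2/23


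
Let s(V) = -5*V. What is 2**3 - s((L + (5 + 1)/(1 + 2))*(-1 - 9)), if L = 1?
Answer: -142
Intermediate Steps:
2**3 - s((L + (5 + 1)/(1 + 2))*(-1 - 9)) = 2**3 - (-5)*(1 + (5 + 1)/(1 + 2))*(-1 - 9) = 8 - (-5)*(1 + 6/3)*(-10) = 8 - (-5)*(1 + 6*(1/3))*(-10) = 8 - (-5)*(1 + 2)*(-10) = 8 - (-5)*3*(-10) = 8 - (-5)*(-30) = 8 - 1*150 = 8 - 150 = -142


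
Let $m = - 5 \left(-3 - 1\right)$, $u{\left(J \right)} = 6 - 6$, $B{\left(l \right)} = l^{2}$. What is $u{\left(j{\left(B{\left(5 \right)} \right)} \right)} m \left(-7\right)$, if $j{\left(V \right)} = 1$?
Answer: $0$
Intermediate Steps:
$u{\left(J \right)} = 0$ ($u{\left(J \right)} = 6 - 6 = 0$)
$m = 20$ ($m = \left(-5\right) \left(-4\right) = 20$)
$u{\left(j{\left(B{\left(5 \right)} \right)} \right)} m \left(-7\right) = 0 \cdot 20 \left(-7\right) = 0 \left(-7\right) = 0$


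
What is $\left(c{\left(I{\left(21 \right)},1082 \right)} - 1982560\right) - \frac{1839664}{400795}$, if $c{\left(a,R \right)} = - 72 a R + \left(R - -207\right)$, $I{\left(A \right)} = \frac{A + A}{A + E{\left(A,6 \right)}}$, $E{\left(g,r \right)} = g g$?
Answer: $- \frac{8766162384879}{4408745} \approx -1.9884 \cdot 10^{6}$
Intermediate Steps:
$E{\left(g,r \right)} = g^{2}$
$I{\left(A \right)} = \frac{2 A}{A + A^{2}}$ ($I{\left(A \right)} = \frac{A + A}{A + A^{2}} = \frac{2 A}{A + A^{2}}$)
$c{\left(a,R \right)} = 207 + R - 72 R a$ ($c{\left(a,R \right)} = - 72 R a + \left(R + 207\right) = - 72 R a + \left(207 + R\right) = 207 + R - 72 R a$)
$\left(c{\left(I{\left(21 \right)},1082 \right)} - 1982560\right) - \frac{1839664}{400795} = \left(\left(207 + 1082 - 77904 \frac{2}{1 + 21}\right) - 1982560\right) - \frac{1839664}{400795} = \left(\left(207 + 1082 - 77904 \cdot \frac{2}{22}\right) - 1982560\right) - \frac{1839664}{400795} = \left(\left(207 + 1082 - 77904 \cdot 2 \cdot \frac{1}{22}\right) - 1982560\right) - \frac{1839664}{400795} = \left(\left(207 + 1082 - 77904 \cdot \frac{1}{11}\right) - 1982560\right) - \frac{1839664}{400795} = \left(\left(207 + 1082 - \frac{77904}{11}\right) - 1982560\right) - \frac{1839664}{400795} = \left(- \frac{63725}{11} - 1982560\right) - \frac{1839664}{400795} = - \frac{21871885}{11} - \frac{1839664}{400795} = - \frac{8766162384879}{4408745}$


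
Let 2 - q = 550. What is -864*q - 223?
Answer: 473249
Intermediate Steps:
q = -548 (q = 2 - 1*550 = 2 - 550 = -548)
-864*q - 223 = -864*(-548) - 223 = 473472 - 223 = 473249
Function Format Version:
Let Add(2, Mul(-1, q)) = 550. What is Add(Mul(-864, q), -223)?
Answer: 473249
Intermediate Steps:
q = -548 (q = Add(2, Mul(-1, 550)) = Add(2, -550) = -548)
Add(Mul(-864, q), -223) = Add(Mul(-864, -548), -223) = Add(473472, -223) = 473249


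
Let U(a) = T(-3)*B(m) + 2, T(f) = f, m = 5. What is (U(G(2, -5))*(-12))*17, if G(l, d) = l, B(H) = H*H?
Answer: 14892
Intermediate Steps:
B(H) = H²
U(a) = -73 (U(a) = -3*5² + 2 = -3*25 + 2 = -75 + 2 = -73)
(U(G(2, -5))*(-12))*17 = -73*(-12)*17 = 876*17 = 14892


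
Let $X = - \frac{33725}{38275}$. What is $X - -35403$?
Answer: $\frac{54200644}{1531} \approx 35402.0$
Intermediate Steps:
$X = - \frac{1349}{1531}$ ($X = \left(-33725\right) \frac{1}{38275} = - \frac{1349}{1531} \approx -0.88112$)
$X - -35403 = - \frac{1349}{1531} - -35403 = - \frac{1349}{1531} + 35403 = \frac{54200644}{1531}$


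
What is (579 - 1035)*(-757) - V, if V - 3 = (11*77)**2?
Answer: -372220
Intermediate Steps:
V = 717412 (V = 3 + (11*77)**2 = 3 + 847**2 = 3 + 717409 = 717412)
(579 - 1035)*(-757) - V = (579 - 1035)*(-757) - 1*717412 = -456*(-757) - 717412 = 345192 - 717412 = -372220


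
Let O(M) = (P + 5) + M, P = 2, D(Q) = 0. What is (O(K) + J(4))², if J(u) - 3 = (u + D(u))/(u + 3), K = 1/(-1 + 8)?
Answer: 5625/49 ≈ 114.80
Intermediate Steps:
K = ⅐ (K = 1/7 = ⅐ ≈ 0.14286)
J(u) = 3 + u/(3 + u) (J(u) = 3 + (u + 0)/(u + 3) = 3 + u/(3 + u))
O(M) = 7 + M (O(M) = (2 + 5) + M = 7 + M)
(O(K) + J(4))² = ((7 + ⅐) + (9 + 4*4)/(3 + 4))² = (50/7 + (9 + 16)/7)² = (50/7 + (⅐)*25)² = (50/7 + 25/7)² = (75/7)² = 5625/49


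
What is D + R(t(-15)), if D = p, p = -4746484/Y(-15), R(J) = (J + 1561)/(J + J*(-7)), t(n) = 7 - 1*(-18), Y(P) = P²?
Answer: -4748863/225 ≈ -21106.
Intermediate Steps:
t(n) = 25 (t(n) = 7 + 18 = 25)
R(J) = -(1561 + J)/(6*J) (R(J) = (1561 + J)/(J - 7*J) = (1561 + J)/((-6*J)) = (1561 + J)*(-1/(6*J)) = -(1561 + J)/(6*J))
p = -4746484/225 (p = -4746484/((-15)²) = -4746484/225 ≈ -21096.)
D = -4746484/225 ≈ -21096.
D + R(t(-15)) = -4746484/225 + (⅙)*(-1561 - 1*25)/25 = -4746484/225 + (⅙)*(1/25)*(-1561 - 25) = -4746484/225 + (⅙)*(1/25)*(-1586) = -4746484/225 - 793/75 = -4748863/225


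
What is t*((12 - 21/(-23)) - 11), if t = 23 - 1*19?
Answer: 176/23 ≈ 7.6522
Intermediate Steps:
t = 4 (t = 23 - 19 = 4)
t*((12 - 21/(-23)) - 11) = 4*((12 - 21/(-23)) - 11) = 4*((12 - 21*(-1)/23) - 11) = 4*((12 - 1*(-21/23)) - 11) = 4*((12 + 21/23) - 11) = 4*(297/23 - 11) = 4*(44/23) = 176/23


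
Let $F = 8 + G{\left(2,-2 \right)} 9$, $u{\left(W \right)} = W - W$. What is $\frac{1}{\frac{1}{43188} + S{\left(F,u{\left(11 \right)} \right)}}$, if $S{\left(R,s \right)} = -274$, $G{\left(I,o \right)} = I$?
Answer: $- \frac{43188}{11833511} \approx -0.0036496$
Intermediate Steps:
$u{\left(W \right)} = 0$
$F = 26$ ($F = 8 + 2 \cdot 9 = 8 + 18 = 26$)
$\frac{1}{\frac{1}{43188} + S{\left(F,u{\left(11 \right)} \right)}} = \frac{1}{\frac{1}{43188} - 274} = \frac{1}{- \frac{11833511}{43188}} = - \frac{43188}{11833511}$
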